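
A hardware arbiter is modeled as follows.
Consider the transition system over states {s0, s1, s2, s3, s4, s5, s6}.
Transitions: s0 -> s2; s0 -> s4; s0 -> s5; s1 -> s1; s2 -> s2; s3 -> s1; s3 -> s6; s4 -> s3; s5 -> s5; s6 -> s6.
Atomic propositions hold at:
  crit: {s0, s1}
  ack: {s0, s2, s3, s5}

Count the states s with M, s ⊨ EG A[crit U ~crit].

Sat(~crit) = {s2, s3, s4, s5, s6}
A[crit U ~crit]: least fixpoint, start Z0 = Sat(~crit) = {s2, s3, s4, s5, s6}, add states in Sat(crit) with every successor in Z. Z1 = {s0, s2, s3, s4, s5, s6}; fixed.
Sat(A[crit U ~crit]) = {s0, s2, s3, s4, s5, s6}
EG A[crit U ~crit]: greatest fixpoint, start Z0 = {s0, s2, s3, s4, s5, s6}, keep only states in Sat with some successor in Z. Already a fixed point.
Sat(EG A[crit U ~crit]) = {s0, s2, s3, s4, s5, s6}
|Sat(EG A[crit U ~crit])| = |{s0, s2, s3, s4, s5, s6}| = 6.

6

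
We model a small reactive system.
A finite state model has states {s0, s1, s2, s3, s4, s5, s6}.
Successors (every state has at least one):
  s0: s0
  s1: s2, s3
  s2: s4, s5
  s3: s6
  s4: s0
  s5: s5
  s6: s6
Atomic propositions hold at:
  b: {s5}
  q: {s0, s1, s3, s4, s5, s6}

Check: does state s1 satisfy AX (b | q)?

No

Sat(b | q) = {s0, s1, s3, s4, s5, s6}
Sat(AX (b | q)) = {s : every successor in {s0, s1, s3, s4, s5, s6}} = {s0, s2, s3, s4, s5, s6}
s1 ∉ Sat(AX (b | q)) = {s0, s2, s3, s4, s5, s6}, so the formula does not hold at s1.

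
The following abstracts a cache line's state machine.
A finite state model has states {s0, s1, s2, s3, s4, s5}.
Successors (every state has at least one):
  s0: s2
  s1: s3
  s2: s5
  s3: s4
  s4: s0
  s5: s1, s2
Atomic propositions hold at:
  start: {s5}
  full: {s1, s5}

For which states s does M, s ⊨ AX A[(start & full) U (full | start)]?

Sat(start & full) = {s5}
Sat(full | start) = {s1, s5}
A[(start & full) U (full | start)]: least fixpoint, start Z0 = Sat((full | start)) = {s1, s5}, add states in Sat(start & full) with every successor in Z. Already a fixed point.
Sat(A[(start & full) U (full | start)]) = {s1, s5}
Sat(AX A[(start & full) U (full | start)]) = {s : every successor in {s1, s5}} = {s2}

{s2}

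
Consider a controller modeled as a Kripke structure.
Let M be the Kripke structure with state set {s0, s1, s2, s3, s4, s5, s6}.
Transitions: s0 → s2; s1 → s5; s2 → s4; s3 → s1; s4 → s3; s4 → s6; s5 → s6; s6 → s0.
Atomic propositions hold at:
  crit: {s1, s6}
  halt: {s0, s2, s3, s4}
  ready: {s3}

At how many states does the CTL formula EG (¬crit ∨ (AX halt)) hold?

Sat(¬crit) = {s0, s2, s3, s4, s5}
Sat(AX halt) = {s : every successor in {s0, s2, s3, s4}} = {s0, s2, s6}
Sat(¬crit ∨ (AX halt)) = {s0, s2, s3, s4, s5, s6}
EG (¬crit ∨ (AX halt)): greatest fixpoint, start Z0 = {s0, s2, s3, s4, s5, s6}, keep only states in Sat with some successor in Z. Z1 = {s0, s2, s4, s5, s6}; fixed.
Sat(EG (¬crit ∨ (AX halt))) = {s0, s2, s4, s5, s6}
|Sat(EG (¬crit ∨ (AX halt)))| = |{s0, s2, s4, s5, s6}| = 5.

5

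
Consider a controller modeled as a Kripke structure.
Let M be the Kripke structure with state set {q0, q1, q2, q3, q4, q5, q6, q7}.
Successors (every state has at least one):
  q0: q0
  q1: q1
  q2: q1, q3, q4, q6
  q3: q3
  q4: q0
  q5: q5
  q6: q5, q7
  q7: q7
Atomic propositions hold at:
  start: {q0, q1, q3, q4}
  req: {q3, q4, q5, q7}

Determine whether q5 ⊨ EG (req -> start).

No

Sat(req -> start) = {q0, q1, q2, q3, q4, q6}
EG (req -> start): greatest fixpoint, start Z0 = {q0, q1, q2, q3, q4, q6}, keep only states in Sat with some successor in Z. Z1 = {q0, q1, q2, q3, q4}; fixed.
Sat(EG (req -> start)) = {q0, q1, q2, q3, q4}
q5 ∉ Sat(EG (req -> start)) = {q0, q1, q2, q3, q4}, so the formula does not hold at q5.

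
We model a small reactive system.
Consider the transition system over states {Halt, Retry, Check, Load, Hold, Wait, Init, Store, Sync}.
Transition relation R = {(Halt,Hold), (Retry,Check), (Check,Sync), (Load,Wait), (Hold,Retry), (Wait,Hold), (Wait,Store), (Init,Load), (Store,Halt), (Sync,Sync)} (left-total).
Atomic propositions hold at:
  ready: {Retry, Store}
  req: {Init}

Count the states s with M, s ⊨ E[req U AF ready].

AF ready: least fixpoint, start Z0 = {Retry, Store}, add states with every successor in Z. Z1 = {Retry, Hold, Store}; Z2 = {Halt, Retry, Hold, Wait, Store}; Z3 = {Halt, Retry, Load, Hold, Wait, Store}; Z4 = {Halt, Retry, Load, Hold, Wait, Init, Store}; fixed.
Sat(AF ready) = {Halt, Retry, Load, Hold, Wait, Init, Store}
E[req U AF ready]: least fixpoint, start Z0 = Sat(AF ready) = {Halt, Retry, Load, Hold, Wait, Init, Store}, add states in Sat(req) with some successor in Z. Already a fixed point.
Sat(E[req U AF ready]) = {Halt, Retry, Load, Hold, Wait, Init, Store}
|Sat(E[req U AF ready])| = |{Halt, Retry, Load, Hold, Wait, Init, Store}| = 7.

7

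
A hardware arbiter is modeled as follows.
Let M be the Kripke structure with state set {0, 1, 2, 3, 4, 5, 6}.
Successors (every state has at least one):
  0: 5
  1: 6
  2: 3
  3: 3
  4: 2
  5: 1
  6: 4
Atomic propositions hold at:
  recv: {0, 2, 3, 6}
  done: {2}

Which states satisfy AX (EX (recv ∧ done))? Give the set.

{6}

Sat(recv ∧ done) = {2}
Sat(EX (recv ∧ done)) = {s : some successor in {2}} = {4}
Sat(AX (EX (recv ∧ done))) = {s : every successor in {4}} = {6}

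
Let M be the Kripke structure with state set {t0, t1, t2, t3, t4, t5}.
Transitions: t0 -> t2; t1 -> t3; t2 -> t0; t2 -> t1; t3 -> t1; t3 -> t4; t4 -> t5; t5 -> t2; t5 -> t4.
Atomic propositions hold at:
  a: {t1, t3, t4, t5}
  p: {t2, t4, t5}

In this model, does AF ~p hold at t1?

Yes

Sat(~p) = {t0, t1, t3}
AF ~p: least fixpoint, start Z0 = {t0, t1, t3}, add states with every successor in Z. Z1 = {t0, t1, t2, t3}; fixed.
Sat(AF ~p) = {t0, t1, t2, t3}
t1 ∈ Sat(AF ~p) = {t0, t1, t2, t3}, so the formula holds at t1.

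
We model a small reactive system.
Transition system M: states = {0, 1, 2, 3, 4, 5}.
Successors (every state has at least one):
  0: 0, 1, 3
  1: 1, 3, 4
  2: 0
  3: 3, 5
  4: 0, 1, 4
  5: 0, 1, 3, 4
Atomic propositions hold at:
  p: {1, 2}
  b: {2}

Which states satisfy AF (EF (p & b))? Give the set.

Sat(p & b) = {2}
EF (p & b): least fixpoint, start Z0 = {2}, add states with some successor in Z. Already a fixed point.
Sat(EF (p & b)) = {2}
AF (EF (p & b)): least fixpoint, start Z0 = {2}, add states with every successor in Z. Already a fixed point.
Sat(AF (EF (p & b))) = {2}

{2}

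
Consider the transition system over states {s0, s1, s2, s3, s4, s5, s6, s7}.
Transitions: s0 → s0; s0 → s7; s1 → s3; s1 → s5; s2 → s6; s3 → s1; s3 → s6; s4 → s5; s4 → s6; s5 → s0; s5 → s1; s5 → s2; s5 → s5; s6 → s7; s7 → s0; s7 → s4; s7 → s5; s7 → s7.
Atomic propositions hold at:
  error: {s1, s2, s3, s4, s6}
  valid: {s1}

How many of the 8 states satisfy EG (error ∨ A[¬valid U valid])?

2

Sat(¬valid) = {s0, s2, s3, s4, s5, s6, s7}
A[¬valid U valid]: least fixpoint, start Z0 = Sat(valid) = {s1}, add states in Sat(¬valid) with every successor in Z. Already a fixed point.
Sat(A[¬valid U valid]) = {s1}
Sat(error ∨ A[¬valid U valid]) = {s1, s2, s3, s4, s6}
EG (error ∨ A[¬valid U valid]): greatest fixpoint, start Z0 = {s1, s2, s3, s4, s6}, keep only states in Sat with some successor in Z. Z1 = {s1, s2, s3, s4}; Z2 = {s1, s3}; fixed.
Sat(EG (error ∨ A[¬valid U valid])) = {s1, s3}
|Sat(EG (error ∨ A[¬valid U valid]))| = |{s1, s3}| = 2.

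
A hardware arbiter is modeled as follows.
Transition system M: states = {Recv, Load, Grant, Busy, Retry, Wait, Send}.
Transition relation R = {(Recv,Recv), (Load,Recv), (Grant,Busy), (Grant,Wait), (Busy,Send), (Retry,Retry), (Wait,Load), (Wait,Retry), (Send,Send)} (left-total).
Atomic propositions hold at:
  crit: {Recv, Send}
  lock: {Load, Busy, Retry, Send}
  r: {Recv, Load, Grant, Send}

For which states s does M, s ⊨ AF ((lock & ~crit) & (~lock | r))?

{Load}

Sat(~crit) = {Load, Grant, Busy, Retry, Wait}
Sat(lock & ~crit) = {Load, Busy, Retry}
Sat(~lock) = {Recv, Grant, Wait}
Sat(~lock | r) = {Recv, Load, Grant, Wait, Send}
Sat((lock & ~crit) & (~lock | r)) = {Load}
AF ((lock & ~crit) & (~lock | r)): least fixpoint, start Z0 = {Load}, add states with every successor in Z. Already a fixed point.
Sat(AF ((lock & ~crit) & (~lock | r))) = {Load}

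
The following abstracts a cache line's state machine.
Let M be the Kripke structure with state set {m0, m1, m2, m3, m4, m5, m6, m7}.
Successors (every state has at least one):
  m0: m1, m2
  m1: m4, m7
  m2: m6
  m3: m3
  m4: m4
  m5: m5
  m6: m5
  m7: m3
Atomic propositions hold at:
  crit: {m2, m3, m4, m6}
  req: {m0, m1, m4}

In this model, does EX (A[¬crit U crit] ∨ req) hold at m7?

Sat(¬crit) = {m0, m1, m5, m7}
A[¬crit U crit]: least fixpoint, start Z0 = Sat(crit) = {m2, m3, m4, m6}, add states in Sat(¬crit) with every successor in Z. Z1 = {m2, m3, m4, m6, m7}; Z2 = {m1, m2, m3, m4, m6, m7}; Z3 = {m0, m1, m2, m3, m4, m6, m7}; fixed.
Sat(A[¬crit U crit]) = {m0, m1, m2, m3, m4, m6, m7}
Sat(A[¬crit U crit] ∨ req) = {m0, m1, m2, m3, m4, m6, m7}
Sat(EX (A[¬crit U crit] ∨ req)) = {s : some successor in {m0, m1, m2, m3, m4, m6, m7}} = {m0, m1, m2, m3, m4, m7}
m7 ∈ Sat(EX (A[¬crit U crit] ∨ req)) = {m0, m1, m2, m3, m4, m7}, so the formula holds at m7.

Yes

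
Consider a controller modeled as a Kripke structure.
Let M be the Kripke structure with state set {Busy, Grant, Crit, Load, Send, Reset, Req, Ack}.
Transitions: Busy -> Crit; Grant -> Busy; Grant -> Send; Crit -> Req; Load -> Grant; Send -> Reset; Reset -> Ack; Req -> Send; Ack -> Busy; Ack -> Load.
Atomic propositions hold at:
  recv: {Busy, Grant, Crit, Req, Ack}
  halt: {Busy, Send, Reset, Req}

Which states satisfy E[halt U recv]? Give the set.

{Busy, Grant, Crit, Send, Reset, Req, Ack}

E[halt U recv]: least fixpoint, start Z0 = Sat(recv) = {Busy, Grant, Crit, Req, Ack}, add states in Sat(halt) with some successor in Z. Z1 = {Busy, Grant, Crit, Reset, Req, Ack}; Z2 = {Busy, Grant, Crit, Send, Reset, Req, Ack}; fixed.
Sat(E[halt U recv]) = {Busy, Grant, Crit, Send, Reset, Req, Ack}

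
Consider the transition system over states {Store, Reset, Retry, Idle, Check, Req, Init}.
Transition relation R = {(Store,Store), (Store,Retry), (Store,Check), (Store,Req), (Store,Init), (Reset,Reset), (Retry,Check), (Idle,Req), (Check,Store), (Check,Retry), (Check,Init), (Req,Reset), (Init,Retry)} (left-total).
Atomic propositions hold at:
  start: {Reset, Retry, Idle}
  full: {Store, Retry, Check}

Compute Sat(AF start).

AF start: least fixpoint, start Z0 = {Reset, Retry, Idle}, add states with every successor in Z. Z1 = {Reset, Retry, Idle, Req, Init}; fixed.
Sat(AF start) = {Reset, Retry, Idle, Req, Init}

{Reset, Retry, Idle, Req, Init}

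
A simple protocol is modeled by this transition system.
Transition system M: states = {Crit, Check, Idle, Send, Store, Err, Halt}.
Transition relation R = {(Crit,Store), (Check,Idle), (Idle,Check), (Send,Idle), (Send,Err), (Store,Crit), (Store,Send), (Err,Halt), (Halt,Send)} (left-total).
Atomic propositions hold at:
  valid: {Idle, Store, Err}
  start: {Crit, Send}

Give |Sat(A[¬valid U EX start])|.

3

Sat(¬valid) = {Crit, Check, Send, Halt}
Sat(EX start) = {s : some successor in {Crit, Send}} = {Store, Halt}
A[¬valid U EX start]: least fixpoint, start Z0 = Sat(EX start) = {Store, Halt}, add states in Sat(¬valid) with every successor in Z. Z1 = {Crit, Store, Halt}; fixed.
Sat(A[¬valid U EX start]) = {Crit, Store, Halt}
|Sat(A[¬valid U EX start])| = |{Crit, Store, Halt}| = 3.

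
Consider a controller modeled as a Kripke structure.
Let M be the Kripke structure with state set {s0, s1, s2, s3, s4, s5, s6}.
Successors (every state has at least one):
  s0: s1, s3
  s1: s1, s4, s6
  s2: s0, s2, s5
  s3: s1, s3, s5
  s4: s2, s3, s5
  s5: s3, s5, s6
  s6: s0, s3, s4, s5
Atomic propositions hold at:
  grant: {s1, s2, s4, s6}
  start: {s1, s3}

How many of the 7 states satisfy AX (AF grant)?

AF grant: least fixpoint, start Z0 = {s1, s2, s4, s6}, add states with every successor in Z. Already a fixed point.
Sat(AF grant) = {s1, s2, s4, s6}
Sat(AX (AF grant)) = {s : every successor in {s1, s2, s4, s6}} = {s1}
|Sat(AX (AF grant))| = |{s1}| = 1.

1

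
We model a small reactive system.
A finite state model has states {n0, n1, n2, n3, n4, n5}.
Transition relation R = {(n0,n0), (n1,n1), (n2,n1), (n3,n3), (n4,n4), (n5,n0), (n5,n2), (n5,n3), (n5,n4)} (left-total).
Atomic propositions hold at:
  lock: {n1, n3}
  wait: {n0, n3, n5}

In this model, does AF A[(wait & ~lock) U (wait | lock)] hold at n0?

Yes

Sat(~lock) = {n0, n2, n4, n5}
Sat(wait & ~lock) = {n0, n5}
Sat(wait | lock) = {n0, n1, n3, n5}
A[(wait & ~lock) U (wait | lock)]: least fixpoint, start Z0 = Sat((wait | lock)) = {n0, n1, n3, n5}, add states in Sat(wait & ~lock) with every successor in Z. Already a fixed point.
Sat(A[(wait & ~lock) U (wait | lock)]) = {n0, n1, n3, n5}
AF A[(wait & ~lock) U (wait | lock)]: least fixpoint, start Z0 = {n0, n1, n3, n5}, add states with every successor in Z. Z1 = {n0, n1, n2, n3, n5}; fixed.
Sat(AF A[(wait & ~lock) U (wait | lock)]) = {n0, n1, n2, n3, n5}
n0 ∈ Sat(AF A[(wait & ~lock) U (wait | lock)]) = {n0, n1, n2, n3, n5}, so the formula holds at n0.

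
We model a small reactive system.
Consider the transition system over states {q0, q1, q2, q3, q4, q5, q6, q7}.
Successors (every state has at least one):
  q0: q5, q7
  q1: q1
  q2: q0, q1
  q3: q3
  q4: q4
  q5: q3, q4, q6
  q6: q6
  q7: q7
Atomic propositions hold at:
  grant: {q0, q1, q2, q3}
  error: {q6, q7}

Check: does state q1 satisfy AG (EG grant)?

EG grant: greatest fixpoint, start Z0 = {q0, q1, q2, q3}, keep only states in Sat with some successor in Z. Z1 = {q1, q2, q3}; fixed.
Sat(EG grant) = {q1, q2, q3}
AG (EG grant): greatest fixpoint, start Z0 = {q1, q2, q3}, keep only states in Sat with every successor in Z. Z1 = {q1, q3}; fixed.
Sat(AG (EG grant)) = {q1, q3}
q1 ∈ Sat(AG (EG grant)) = {q1, q3}, so the formula holds at q1.

Yes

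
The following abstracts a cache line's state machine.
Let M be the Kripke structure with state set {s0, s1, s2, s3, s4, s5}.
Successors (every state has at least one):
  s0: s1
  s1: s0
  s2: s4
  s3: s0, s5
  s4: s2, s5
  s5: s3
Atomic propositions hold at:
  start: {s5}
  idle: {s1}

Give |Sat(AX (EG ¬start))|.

Sat(¬start) = {s0, s1, s2, s3, s4}
EG ¬start: greatest fixpoint, start Z0 = {s0, s1, s2, s3, s4}, keep only states in Sat with some successor in Z. Already a fixed point.
Sat(EG ¬start) = {s0, s1, s2, s3, s4}
Sat(AX (EG ¬start)) = {s : every successor in {s0, s1, s2, s3, s4}} = {s0, s1, s2, s5}
|Sat(AX (EG ¬start))| = |{s0, s1, s2, s5}| = 4.

4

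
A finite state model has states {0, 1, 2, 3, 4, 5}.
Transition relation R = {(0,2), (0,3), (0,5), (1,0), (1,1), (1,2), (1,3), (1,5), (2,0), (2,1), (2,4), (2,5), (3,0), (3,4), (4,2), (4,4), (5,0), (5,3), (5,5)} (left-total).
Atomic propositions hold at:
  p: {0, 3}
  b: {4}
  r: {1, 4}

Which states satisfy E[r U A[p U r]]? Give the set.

{1, 4}

A[p U r]: least fixpoint, start Z0 = Sat(r) = {1, 4}, add states in Sat(p) with every successor in Z. Already a fixed point.
Sat(A[p U r]) = {1, 4}
E[r U A[p U r]]: least fixpoint, start Z0 = Sat(A[p U r]) = {1, 4}, add states in Sat(r) with some successor in Z. Already a fixed point.
Sat(E[r U A[p U r]]) = {1, 4}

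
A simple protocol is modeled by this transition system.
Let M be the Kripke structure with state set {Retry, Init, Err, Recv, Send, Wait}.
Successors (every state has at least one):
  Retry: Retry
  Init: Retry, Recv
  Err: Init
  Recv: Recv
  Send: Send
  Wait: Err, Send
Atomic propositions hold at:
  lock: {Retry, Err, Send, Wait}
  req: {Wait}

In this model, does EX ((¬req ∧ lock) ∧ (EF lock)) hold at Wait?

Sat(¬req) = {Retry, Init, Err, Recv, Send}
Sat(¬req ∧ lock) = {Retry, Err, Send}
EF lock: least fixpoint, start Z0 = {Retry, Err, Send, Wait}, add states with some successor in Z. Z1 = {Retry, Init, Err, Send, Wait}; fixed.
Sat(EF lock) = {Retry, Init, Err, Send, Wait}
Sat((¬req ∧ lock) ∧ (EF lock)) = {Retry, Err, Send}
Sat(EX ((¬req ∧ lock) ∧ (EF lock))) = {s : some successor in {Retry, Err, Send}} = {Retry, Init, Send, Wait}
Wait ∈ Sat(EX ((¬req ∧ lock) ∧ (EF lock))) = {Retry, Init, Send, Wait}, so the formula holds at Wait.

Yes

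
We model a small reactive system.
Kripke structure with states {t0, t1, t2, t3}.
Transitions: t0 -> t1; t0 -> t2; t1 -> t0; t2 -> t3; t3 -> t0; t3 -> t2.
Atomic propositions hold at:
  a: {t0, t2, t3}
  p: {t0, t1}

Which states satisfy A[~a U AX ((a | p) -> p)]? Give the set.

{t1}

Sat(~a) = {t1}
Sat(a | p) = {t0, t1, t2, t3}
Sat((a | p) -> p) = {t0, t1}
Sat(AX ((a | p) -> p)) = {s : every successor in {t0, t1}} = {t1}
A[~a U AX ((a | p) -> p)]: least fixpoint, start Z0 = Sat(AX ((a | p) -> p)) = {t1}, add states in Sat(~a) with every successor in Z. Already a fixed point.
Sat(A[~a U AX ((a | p) -> p)]) = {t1}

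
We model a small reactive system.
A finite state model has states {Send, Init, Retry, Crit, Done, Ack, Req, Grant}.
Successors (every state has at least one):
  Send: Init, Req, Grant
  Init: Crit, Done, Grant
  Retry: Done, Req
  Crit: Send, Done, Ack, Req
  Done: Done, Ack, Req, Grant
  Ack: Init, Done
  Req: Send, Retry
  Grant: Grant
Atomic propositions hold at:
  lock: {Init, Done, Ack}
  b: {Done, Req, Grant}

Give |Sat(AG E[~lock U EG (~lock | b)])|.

Sat(~lock) = {Send, Retry, Crit, Req, Grant}
Sat(~lock | b) = {Send, Retry, Crit, Done, Req, Grant}
EG (~lock | b): greatest fixpoint, start Z0 = {Send, Retry, Crit, Done, Req, Grant}, keep only states in Sat with some successor in Z. Already a fixed point.
Sat(EG (~lock | b)) = {Send, Retry, Crit, Done, Req, Grant}
E[~lock U EG (~lock | b)]: least fixpoint, start Z0 = Sat(EG (~lock | b)) = {Send, Retry, Crit, Done, Req, Grant}, add states in Sat(~lock) with some successor in Z. Already a fixed point.
Sat(E[~lock U EG (~lock | b)]) = {Send, Retry, Crit, Done, Req, Grant}
AG E[~lock U EG (~lock | b)]: greatest fixpoint, start Z0 = {Send, Retry, Crit, Done, Req, Grant}, keep only states in Sat with every successor in Z. Z1 = {Retry, Req, Grant}; Z2 = {Grant}; fixed.
Sat(AG E[~lock U EG (~lock | b)]) = {Grant}
|Sat(AG E[~lock U EG (~lock | b)])| = |{Grant}| = 1.

1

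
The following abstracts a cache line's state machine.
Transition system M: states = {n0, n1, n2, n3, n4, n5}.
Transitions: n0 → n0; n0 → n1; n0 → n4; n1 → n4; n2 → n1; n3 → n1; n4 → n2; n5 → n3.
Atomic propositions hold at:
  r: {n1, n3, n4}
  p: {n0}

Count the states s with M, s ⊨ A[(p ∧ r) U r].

Sat(p ∧ r) = ∅
A[(p ∧ r) U r]: least fixpoint, start Z0 = Sat(r) = {n1, n3, n4}, add states in Sat(p ∧ r) with every successor in Z. Already a fixed point.
Sat(A[(p ∧ r) U r]) = {n1, n3, n4}
|Sat(A[(p ∧ r) U r])| = |{n1, n3, n4}| = 3.

3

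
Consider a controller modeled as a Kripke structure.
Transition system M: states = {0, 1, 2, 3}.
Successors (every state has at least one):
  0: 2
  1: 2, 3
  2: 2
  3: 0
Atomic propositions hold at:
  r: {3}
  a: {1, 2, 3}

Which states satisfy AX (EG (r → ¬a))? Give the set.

Sat(¬a) = {0}
Sat(r → ¬a) = {0, 1, 2}
EG (r → ¬a): greatest fixpoint, start Z0 = {0, 1, 2}, keep only states in Sat with some successor in Z. Already a fixed point.
Sat(EG (r → ¬a)) = {0, 1, 2}
Sat(AX (EG (r → ¬a))) = {s : every successor in {0, 1, 2}} = {0, 2, 3}

{0, 2, 3}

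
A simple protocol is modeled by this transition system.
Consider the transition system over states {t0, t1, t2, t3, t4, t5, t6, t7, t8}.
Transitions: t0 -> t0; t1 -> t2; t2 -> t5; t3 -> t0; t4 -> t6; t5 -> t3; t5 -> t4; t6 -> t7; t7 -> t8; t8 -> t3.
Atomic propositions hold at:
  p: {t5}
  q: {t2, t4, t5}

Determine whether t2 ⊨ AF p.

Yes

AF p: least fixpoint, start Z0 = {t5}, add states with every successor in Z. Z1 = {t2, t5}; Z2 = {t1, t2, t5}; fixed.
Sat(AF p) = {t1, t2, t5}
t2 ∈ Sat(AF p) = {t1, t2, t5}, so the formula holds at t2.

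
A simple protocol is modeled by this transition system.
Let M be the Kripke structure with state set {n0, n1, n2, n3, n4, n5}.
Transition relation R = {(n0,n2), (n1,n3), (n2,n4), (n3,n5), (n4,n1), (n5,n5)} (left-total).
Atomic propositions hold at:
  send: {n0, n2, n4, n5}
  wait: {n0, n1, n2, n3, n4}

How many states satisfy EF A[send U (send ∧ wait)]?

Sat(send ∧ wait) = {n0, n2, n4}
A[send U (send ∧ wait)]: least fixpoint, start Z0 = Sat((send ∧ wait)) = {n0, n2, n4}, add states in Sat(send) with every successor in Z. Already a fixed point.
Sat(A[send U (send ∧ wait)]) = {n0, n2, n4}
EF A[send U (send ∧ wait)]: least fixpoint, start Z0 = {n0, n2, n4}, add states with some successor in Z. Already a fixed point.
Sat(EF A[send U (send ∧ wait)]) = {n0, n2, n4}
|Sat(EF A[send U (send ∧ wait)])| = |{n0, n2, n4}| = 3.

3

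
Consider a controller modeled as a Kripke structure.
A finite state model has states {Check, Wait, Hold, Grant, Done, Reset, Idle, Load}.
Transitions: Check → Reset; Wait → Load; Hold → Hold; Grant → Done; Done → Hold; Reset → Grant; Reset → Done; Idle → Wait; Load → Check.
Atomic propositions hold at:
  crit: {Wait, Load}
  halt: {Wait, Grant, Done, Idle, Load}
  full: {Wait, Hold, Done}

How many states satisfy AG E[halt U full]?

E[halt U full]: least fixpoint, start Z0 = Sat(full) = {Wait, Hold, Done}, add states in Sat(halt) with some successor in Z. Z1 = {Wait, Hold, Grant, Done, Idle}; fixed.
Sat(E[halt U full]) = {Wait, Hold, Grant, Done, Idle}
AG E[halt U full]: greatest fixpoint, start Z0 = {Wait, Hold, Grant, Done, Idle}, keep only states in Sat with every successor in Z. Z1 = {Hold, Grant, Done, Idle}; Z2 = {Hold, Grant, Done}; fixed.
Sat(AG E[halt U full]) = {Hold, Grant, Done}
|Sat(AG E[halt U full])| = |{Hold, Grant, Done}| = 3.

3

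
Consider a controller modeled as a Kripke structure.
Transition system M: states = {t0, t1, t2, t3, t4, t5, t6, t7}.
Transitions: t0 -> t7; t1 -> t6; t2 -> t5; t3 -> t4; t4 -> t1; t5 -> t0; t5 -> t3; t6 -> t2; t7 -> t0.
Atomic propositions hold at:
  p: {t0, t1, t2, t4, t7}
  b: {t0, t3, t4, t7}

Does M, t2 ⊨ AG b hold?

No

AG b: greatest fixpoint, start Z0 = {t0, t3, t4, t7}, keep only states in Sat with every successor in Z. Z1 = {t0, t3, t7}; Z2 = {t0, t7}; fixed.
Sat(AG b) = {t0, t7}
t2 ∉ Sat(AG b) = {t0, t7}, so the formula does not hold at t2.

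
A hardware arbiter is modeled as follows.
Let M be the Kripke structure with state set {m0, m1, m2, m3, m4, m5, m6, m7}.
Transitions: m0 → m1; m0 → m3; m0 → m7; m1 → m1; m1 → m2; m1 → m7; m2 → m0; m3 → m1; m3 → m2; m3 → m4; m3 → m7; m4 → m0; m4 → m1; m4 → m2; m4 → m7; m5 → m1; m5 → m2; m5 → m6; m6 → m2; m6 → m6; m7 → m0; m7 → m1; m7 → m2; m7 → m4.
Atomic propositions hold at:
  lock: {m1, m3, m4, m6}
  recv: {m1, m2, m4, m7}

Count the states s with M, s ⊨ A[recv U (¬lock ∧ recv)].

Sat(¬lock) = {m0, m2, m5, m7}
Sat(¬lock ∧ recv) = {m2, m7}
A[recv U (¬lock ∧ recv)]: least fixpoint, start Z0 = Sat((¬lock ∧ recv)) = {m2, m7}, add states in Sat(recv) with every successor in Z. Already a fixed point.
Sat(A[recv U (¬lock ∧ recv)]) = {m2, m7}
|Sat(A[recv U (¬lock ∧ recv)])| = |{m2, m7}| = 2.

2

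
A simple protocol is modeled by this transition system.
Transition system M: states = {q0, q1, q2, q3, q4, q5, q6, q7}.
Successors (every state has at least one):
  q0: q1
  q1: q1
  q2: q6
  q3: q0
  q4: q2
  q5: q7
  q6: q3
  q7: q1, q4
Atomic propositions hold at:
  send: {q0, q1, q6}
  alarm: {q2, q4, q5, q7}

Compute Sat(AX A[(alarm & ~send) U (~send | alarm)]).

{q4, q5, q6}

Sat(~send) = {q2, q3, q4, q5, q7}
Sat(alarm & ~send) = {q2, q4, q5, q7}
Sat(~send | alarm) = {q2, q3, q4, q5, q7}
A[(alarm & ~send) U (~send | alarm)]: least fixpoint, start Z0 = Sat((~send | alarm)) = {q2, q3, q4, q5, q7}, add states in Sat(alarm & ~send) with every successor in Z. Already a fixed point.
Sat(A[(alarm & ~send) U (~send | alarm)]) = {q2, q3, q4, q5, q7}
Sat(AX A[(alarm & ~send) U (~send | alarm)]) = {s : every successor in {q2, q3, q4, q5, q7}} = {q4, q5, q6}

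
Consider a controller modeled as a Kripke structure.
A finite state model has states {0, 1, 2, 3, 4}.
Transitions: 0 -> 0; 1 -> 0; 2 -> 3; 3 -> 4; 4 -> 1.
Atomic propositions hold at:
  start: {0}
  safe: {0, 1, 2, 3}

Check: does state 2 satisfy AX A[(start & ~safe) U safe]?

Sat(~safe) = {4}
Sat(start & ~safe) = ∅
A[(start & ~safe) U safe]: least fixpoint, start Z0 = Sat(safe) = {0, 1, 2, 3}, add states in Sat(start & ~safe) with every successor in Z. Already a fixed point.
Sat(A[(start & ~safe) U safe]) = {0, 1, 2, 3}
Sat(AX A[(start & ~safe) U safe]) = {s : every successor in {0, 1, 2, 3}} = {0, 1, 2, 4}
2 ∈ Sat(AX A[(start & ~safe) U safe]) = {0, 1, 2, 4}, so the formula holds at 2.

Yes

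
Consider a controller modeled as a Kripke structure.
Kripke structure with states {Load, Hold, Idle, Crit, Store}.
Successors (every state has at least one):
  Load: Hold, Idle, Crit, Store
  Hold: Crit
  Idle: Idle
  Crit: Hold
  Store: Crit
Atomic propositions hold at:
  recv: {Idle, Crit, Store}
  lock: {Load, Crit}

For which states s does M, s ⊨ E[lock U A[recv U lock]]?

{Load, Crit, Store}

A[recv U lock]: least fixpoint, start Z0 = Sat(lock) = {Load, Crit}, add states in Sat(recv) with every successor in Z. Z1 = {Load, Crit, Store}; fixed.
Sat(A[recv U lock]) = {Load, Crit, Store}
E[lock U A[recv U lock]]: least fixpoint, start Z0 = Sat(A[recv U lock]) = {Load, Crit, Store}, add states in Sat(lock) with some successor in Z. Already a fixed point.
Sat(E[lock U A[recv U lock]]) = {Load, Crit, Store}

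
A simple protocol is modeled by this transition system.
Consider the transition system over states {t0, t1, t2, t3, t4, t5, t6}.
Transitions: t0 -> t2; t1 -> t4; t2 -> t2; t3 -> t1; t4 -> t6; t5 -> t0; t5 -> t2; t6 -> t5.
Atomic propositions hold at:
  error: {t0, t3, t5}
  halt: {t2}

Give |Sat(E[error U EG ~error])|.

Sat(~error) = {t1, t2, t4, t6}
EG ~error: greatest fixpoint, start Z0 = {t1, t2, t4, t6}, keep only states in Sat with some successor in Z. Z1 = {t1, t2, t4}; Z2 = {t1, t2}; Z3 = {t2}; fixed.
Sat(EG ~error) = {t2}
E[error U EG ~error]: least fixpoint, start Z0 = Sat(EG ~error) = {t2}, add states in Sat(error) with some successor in Z. Z1 = {t0, t2, t5}; fixed.
Sat(E[error U EG ~error]) = {t0, t2, t5}
|Sat(E[error U EG ~error])| = |{t0, t2, t5}| = 3.

3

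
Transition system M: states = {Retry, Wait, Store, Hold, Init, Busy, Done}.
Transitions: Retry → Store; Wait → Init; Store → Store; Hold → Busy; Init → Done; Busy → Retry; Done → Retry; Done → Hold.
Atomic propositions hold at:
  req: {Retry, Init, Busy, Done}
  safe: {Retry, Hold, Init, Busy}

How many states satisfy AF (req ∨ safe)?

Sat(req ∨ safe) = {Retry, Hold, Init, Busy, Done}
AF (req ∨ safe): least fixpoint, start Z0 = {Retry, Hold, Init, Busy, Done}, add states with every successor in Z. Z1 = {Retry, Wait, Hold, Init, Busy, Done}; fixed.
Sat(AF (req ∨ safe)) = {Retry, Wait, Hold, Init, Busy, Done}
|Sat(AF (req ∨ safe))| = |{Retry, Wait, Hold, Init, Busy, Done}| = 6.

6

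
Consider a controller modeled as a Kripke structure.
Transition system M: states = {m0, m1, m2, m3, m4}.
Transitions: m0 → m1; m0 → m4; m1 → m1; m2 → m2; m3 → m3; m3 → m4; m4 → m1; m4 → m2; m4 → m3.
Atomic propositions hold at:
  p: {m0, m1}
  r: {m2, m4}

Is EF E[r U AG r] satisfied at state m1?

AG r: greatest fixpoint, start Z0 = {m2, m4}, keep only states in Sat with every successor in Z. Z1 = {m2}; fixed.
Sat(AG r) = {m2}
E[r U AG r]: least fixpoint, start Z0 = Sat(AG r) = {m2}, add states in Sat(r) with some successor in Z. Z1 = {m2, m4}; fixed.
Sat(E[r U AG r]) = {m2, m4}
EF E[r U AG r]: least fixpoint, start Z0 = {m2, m4}, add states with some successor in Z. Z1 = {m0, m2, m3, m4}; fixed.
Sat(EF E[r U AG r]) = {m0, m2, m3, m4}
m1 ∉ Sat(EF E[r U AG r]) = {m0, m2, m3, m4}, so the formula does not hold at m1.

No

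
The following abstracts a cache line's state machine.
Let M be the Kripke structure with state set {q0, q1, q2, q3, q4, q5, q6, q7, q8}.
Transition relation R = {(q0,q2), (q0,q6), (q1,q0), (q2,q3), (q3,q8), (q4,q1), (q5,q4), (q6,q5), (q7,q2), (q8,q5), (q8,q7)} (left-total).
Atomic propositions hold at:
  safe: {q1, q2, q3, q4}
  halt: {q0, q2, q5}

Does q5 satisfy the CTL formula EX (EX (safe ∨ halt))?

Sat(safe ∨ halt) = {q0, q1, q2, q3, q4, q5}
Sat(EX (safe ∨ halt)) = {s : some successor in {q0, q1, q2, q3, q4, q5}} = {q0, q1, q2, q4, q5, q6, q7, q8}
Sat(EX (EX (safe ∨ halt))) = {s : some successor in {q0, q1, q2, q4, q5, q6, q7, q8}} = {q0, q1, q3, q4, q5, q6, q7, q8}
q5 ∈ Sat(EX (EX (safe ∨ halt))) = {q0, q1, q3, q4, q5, q6, q7, q8}, so the formula holds at q5.

Yes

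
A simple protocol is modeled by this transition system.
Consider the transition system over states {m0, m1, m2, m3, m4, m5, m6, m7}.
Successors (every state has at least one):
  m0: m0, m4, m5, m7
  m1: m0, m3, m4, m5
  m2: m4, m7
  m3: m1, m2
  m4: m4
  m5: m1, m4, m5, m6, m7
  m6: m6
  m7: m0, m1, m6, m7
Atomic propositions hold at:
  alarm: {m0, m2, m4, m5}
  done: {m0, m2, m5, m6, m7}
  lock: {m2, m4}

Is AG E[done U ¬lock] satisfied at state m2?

Sat(¬lock) = {m0, m1, m3, m5, m6, m7}
E[done U ¬lock]: least fixpoint, start Z0 = Sat(¬lock) = {m0, m1, m3, m5, m6, m7}, add states in Sat(done) with some successor in Z. Z1 = {m0, m1, m2, m3, m5, m6, m7}; fixed.
Sat(E[done U ¬lock]) = {m0, m1, m2, m3, m5, m6, m7}
AG E[done U ¬lock]: greatest fixpoint, start Z0 = {m0, m1, m2, m3, m5, m6, m7}, keep only states in Sat with every successor in Z. Z1 = {m3, m6, m7}; Z2 = {m6}; fixed.
Sat(AG E[done U ¬lock]) = {m6}
m2 ∉ Sat(AG E[done U ¬lock]) = {m6}, so the formula does not hold at m2.

No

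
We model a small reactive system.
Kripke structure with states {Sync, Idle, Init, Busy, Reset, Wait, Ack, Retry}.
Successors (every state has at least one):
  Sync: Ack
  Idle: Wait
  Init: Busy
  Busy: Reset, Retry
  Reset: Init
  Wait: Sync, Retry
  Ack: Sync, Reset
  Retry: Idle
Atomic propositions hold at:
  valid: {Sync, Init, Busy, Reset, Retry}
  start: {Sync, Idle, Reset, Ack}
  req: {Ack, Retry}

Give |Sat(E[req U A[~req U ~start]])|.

Sat(~req) = {Sync, Idle, Init, Busy, Reset, Wait}
Sat(~start) = {Init, Busy, Wait, Retry}
A[~req U ~start]: least fixpoint, start Z0 = Sat(~start) = {Init, Busy, Wait, Retry}, add states in Sat(~req) with every successor in Z. Z1 = {Idle, Init, Busy, Reset, Wait, Retry}; fixed.
Sat(A[~req U ~start]) = {Idle, Init, Busy, Reset, Wait, Retry}
E[req U A[~req U ~start]]: least fixpoint, start Z0 = Sat(A[~req U ~start]) = {Idle, Init, Busy, Reset, Wait, Retry}, add states in Sat(req) with some successor in Z. Z1 = {Idle, Init, Busy, Reset, Wait, Ack, Retry}; fixed.
Sat(E[req U A[~req U ~start]]) = {Idle, Init, Busy, Reset, Wait, Ack, Retry}
|Sat(E[req U A[~req U ~start]])| = |{Idle, Init, Busy, Reset, Wait, Ack, Retry}| = 7.

7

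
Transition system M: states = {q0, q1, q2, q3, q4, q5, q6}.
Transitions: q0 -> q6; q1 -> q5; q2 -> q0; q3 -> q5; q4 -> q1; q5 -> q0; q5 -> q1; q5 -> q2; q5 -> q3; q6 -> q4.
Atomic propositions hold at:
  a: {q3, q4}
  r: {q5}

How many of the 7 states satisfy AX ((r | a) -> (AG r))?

Sat(r | a) = {q3, q4, q5}
AG r: greatest fixpoint, start Z0 = {q5}, keep only states in Sat with every successor in Z. Z1 = ∅; fixed.
Sat(AG r) = ∅
Sat((r | a) -> (AG r)) = {q0, q1, q2, q6}
Sat(AX ((r | a) -> (AG r))) = {s : every successor in {q0, q1, q2, q6}} = {q0, q2, q4}
|Sat(AX ((r | a) -> (AG r)))| = |{q0, q2, q4}| = 3.

3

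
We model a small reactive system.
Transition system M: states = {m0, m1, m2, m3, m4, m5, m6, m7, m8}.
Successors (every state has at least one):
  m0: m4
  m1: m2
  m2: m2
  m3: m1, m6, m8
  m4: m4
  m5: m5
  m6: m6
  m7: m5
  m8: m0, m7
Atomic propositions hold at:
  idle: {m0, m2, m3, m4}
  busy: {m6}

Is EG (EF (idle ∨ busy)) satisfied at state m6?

Sat(idle ∨ busy) = {m0, m2, m3, m4, m6}
EF (idle ∨ busy): least fixpoint, start Z0 = {m0, m2, m3, m4, m6}, add states with some successor in Z. Z1 = {m0, m1, m2, m3, m4, m6, m8}; fixed.
Sat(EF (idle ∨ busy)) = {m0, m1, m2, m3, m4, m6, m8}
EG (EF (idle ∨ busy)): greatest fixpoint, start Z0 = {m0, m1, m2, m3, m4, m6, m8}, keep only states in Sat with some successor in Z. Already a fixed point.
Sat(EG (EF (idle ∨ busy))) = {m0, m1, m2, m3, m4, m6, m8}
m6 ∈ Sat(EG (EF (idle ∨ busy))) = {m0, m1, m2, m3, m4, m6, m8}, so the formula holds at m6.

Yes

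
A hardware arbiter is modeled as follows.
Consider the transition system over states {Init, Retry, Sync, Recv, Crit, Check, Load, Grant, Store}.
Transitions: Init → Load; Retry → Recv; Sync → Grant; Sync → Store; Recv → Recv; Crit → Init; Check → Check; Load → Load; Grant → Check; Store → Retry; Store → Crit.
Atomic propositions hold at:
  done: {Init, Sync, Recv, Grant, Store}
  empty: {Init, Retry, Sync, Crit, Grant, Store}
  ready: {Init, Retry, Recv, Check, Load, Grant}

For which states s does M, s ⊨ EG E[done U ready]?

{Init, Retry, Sync, Recv, Check, Load, Grant, Store}

E[done U ready]: least fixpoint, start Z0 = Sat(ready) = {Init, Retry, Recv, Check, Load, Grant}, add states in Sat(done) with some successor in Z. Z1 = {Init, Retry, Sync, Recv, Check, Load, Grant, Store}; fixed.
Sat(E[done U ready]) = {Init, Retry, Sync, Recv, Check, Load, Grant, Store}
EG E[done U ready]: greatest fixpoint, start Z0 = {Init, Retry, Sync, Recv, Check, Load, Grant, Store}, keep only states in Sat with some successor in Z. Already a fixed point.
Sat(EG E[done U ready]) = {Init, Retry, Sync, Recv, Check, Load, Grant, Store}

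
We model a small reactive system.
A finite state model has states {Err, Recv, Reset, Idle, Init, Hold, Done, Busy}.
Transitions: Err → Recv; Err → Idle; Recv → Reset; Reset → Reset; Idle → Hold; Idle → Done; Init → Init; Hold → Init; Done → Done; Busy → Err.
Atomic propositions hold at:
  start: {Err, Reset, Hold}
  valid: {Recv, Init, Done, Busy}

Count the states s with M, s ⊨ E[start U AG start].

1

AG start: greatest fixpoint, start Z0 = {Err, Reset, Hold}, keep only states in Sat with every successor in Z. Z1 = {Reset}; fixed.
Sat(AG start) = {Reset}
E[start U AG start]: least fixpoint, start Z0 = Sat(AG start) = {Reset}, add states in Sat(start) with some successor in Z. Already a fixed point.
Sat(E[start U AG start]) = {Reset}
|Sat(E[start U AG start])| = |{Reset}| = 1.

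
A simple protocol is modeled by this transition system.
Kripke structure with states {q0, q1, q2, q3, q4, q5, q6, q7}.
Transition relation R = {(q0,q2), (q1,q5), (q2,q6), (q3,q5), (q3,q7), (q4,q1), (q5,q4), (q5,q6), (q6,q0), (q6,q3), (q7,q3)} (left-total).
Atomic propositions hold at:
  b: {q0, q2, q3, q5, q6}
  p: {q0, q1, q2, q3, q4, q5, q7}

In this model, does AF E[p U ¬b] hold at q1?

Sat(¬b) = {q1, q4, q7}
E[p U ¬b]: least fixpoint, start Z0 = Sat(¬b) = {q1, q4, q7}, add states in Sat(p) with some successor in Z. Z1 = {q1, q3, q4, q5, q7}; fixed.
Sat(E[p U ¬b]) = {q1, q3, q4, q5, q7}
AF E[p U ¬b]: least fixpoint, start Z0 = {q1, q3, q4, q5, q7}, add states with every successor in Z. Already a fixed point.
Sat(AF E[p U ¬b]) = {q1, q3, q4, q5, q7}
q1 ∈ Sat(AF E[p U ¬b]) = {q1, q3, q4, q5, q7}, so the formula holds at q1.

Yes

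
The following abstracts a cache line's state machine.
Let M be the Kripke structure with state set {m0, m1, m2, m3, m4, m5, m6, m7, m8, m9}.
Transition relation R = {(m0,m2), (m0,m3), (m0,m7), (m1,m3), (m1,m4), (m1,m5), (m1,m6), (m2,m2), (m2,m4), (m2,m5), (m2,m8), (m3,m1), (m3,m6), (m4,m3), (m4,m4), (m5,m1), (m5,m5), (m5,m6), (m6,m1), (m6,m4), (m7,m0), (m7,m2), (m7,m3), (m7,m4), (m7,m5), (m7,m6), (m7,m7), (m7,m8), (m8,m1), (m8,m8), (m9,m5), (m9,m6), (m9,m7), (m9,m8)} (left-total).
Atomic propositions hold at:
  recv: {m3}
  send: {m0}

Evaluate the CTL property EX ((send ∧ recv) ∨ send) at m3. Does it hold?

No

Sat(send ∧ recv) = ∅
Sat((send ∧ recv) ∨ send) = {m0}
Sat(EX ((send ∧ recv) ∨ send)) = {s : some successor in {m0}} = {m7}
m3 ∉ Sat(EX ((send ∧ recv) ∨ send)) = {m7}, so the formula does not hold at m3.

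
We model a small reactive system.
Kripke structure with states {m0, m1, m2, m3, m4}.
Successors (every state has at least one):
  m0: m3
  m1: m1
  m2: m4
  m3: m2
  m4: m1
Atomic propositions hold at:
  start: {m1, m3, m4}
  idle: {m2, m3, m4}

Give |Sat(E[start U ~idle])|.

Sat(~idle) = {m0, m1}
E[start U ~idle]: least fixpoint, start Z0 = Sat(~idle) = {m0, m1}, add states in Sat(start) with some successor in Z. Z1 = {m0, m1, m4}; fixed.
Sat(E[start U ~idle]) = {m0, m1, m4}
|Sat(E[start U ~idle])| = |{m0, m1, m4}| = 3.

3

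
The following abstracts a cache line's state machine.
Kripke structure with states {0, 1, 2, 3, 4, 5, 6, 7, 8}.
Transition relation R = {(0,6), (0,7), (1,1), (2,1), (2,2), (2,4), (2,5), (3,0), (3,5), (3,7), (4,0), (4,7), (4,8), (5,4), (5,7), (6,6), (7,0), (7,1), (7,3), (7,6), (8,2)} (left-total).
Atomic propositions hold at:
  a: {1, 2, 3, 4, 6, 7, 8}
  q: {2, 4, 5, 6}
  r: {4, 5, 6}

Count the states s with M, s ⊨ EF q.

8

EF q: least fixpoint, start Z0 = {2, 4, 5, 6}, add states with some successor in Z. Z1 = {0, 2, 3, 4, 5, 6, 7, 8}; fixed.
Sat(EF q) = {0, 2, 3, 4, 5, 6, 7, 8}
|Sat(EF q)| = |{0, 2, 3, 4, 5, 6, 7, 8}| = 8.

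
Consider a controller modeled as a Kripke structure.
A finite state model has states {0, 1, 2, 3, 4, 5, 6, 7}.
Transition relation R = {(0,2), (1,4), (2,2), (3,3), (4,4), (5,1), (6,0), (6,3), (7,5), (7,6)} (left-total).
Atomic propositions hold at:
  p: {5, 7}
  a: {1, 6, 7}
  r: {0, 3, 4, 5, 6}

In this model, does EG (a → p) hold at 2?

Yes

Sat(a → p) = {0, 2, 3, 4, 5, 7}
EG (a → p): greatest fixpoint, start Z0 = {0, 2, 3, 4, 5, 7}, keep only states in Sat with some successor in Z. Z1 = {0, 2, 3, 4, 7}; Z2 = {0, 2, 3, 4}; fixed.
Sat(EG (a → p)) = {0, 2, 3, 4}
2 ∈ Sat(EG (a → p)) = {0, 2, 3, 4}, so the formula holds at 2.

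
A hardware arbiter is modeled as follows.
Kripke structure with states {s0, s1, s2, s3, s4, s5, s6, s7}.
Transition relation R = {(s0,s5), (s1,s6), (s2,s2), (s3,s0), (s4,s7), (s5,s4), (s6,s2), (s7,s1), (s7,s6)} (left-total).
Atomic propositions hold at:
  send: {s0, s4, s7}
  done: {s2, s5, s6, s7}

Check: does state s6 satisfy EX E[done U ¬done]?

No

Sat(¬done) = {s0, s1, s3, s4}
E[done U ¬done]: least fixpoint, start Z0 = Sat(¬done) = {s0, s1, s3, s4}, add states in Sat(done) with some successor in Z. Z1 = {s0, s1, s3, s4, s5, s7}; fixed.
Sat(E[done U ¬done]) = {s0, s1, s3, s4, s5, s7}
Sat(EX E[done U ¬done]) = {s : some successor in {s0, s1, s3, s4, s5, s7}} = {s0, s3, s4, s5, s7}
s6 ∉ Sat(EX E[done U ¬done]) = {s0, s3, s4, s5, s7}, so the formula does not hold at s6.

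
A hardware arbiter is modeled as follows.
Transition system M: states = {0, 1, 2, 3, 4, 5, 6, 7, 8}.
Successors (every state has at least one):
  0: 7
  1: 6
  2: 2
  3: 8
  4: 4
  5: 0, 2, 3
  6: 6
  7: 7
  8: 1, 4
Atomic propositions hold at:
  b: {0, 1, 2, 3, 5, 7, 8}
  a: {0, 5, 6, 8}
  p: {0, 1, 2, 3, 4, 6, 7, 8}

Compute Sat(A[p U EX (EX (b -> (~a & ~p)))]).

Sat(~a) = {1, 2, 3, 4, 7}
Sat(~p) = {5}
Sat(~a & ~p) = ∅
Sat(b -> (~a & ~p)) = {4, 6}
Sat(EX (b -> (~a & ~p))) = {s : some successor in {4, 6}} = {1, 4, 6, 8}
Sat(EX (EX (b -> (~a & ~p)))) = {s : some successor in {1, 4, 6, 8}} = {1, 3, 4, 6, 8}
A[p U EX (EX (b -> (~a & ~p)))]: least fixpoint, start Z0 = Sat(EX (EX (b -> (~a & ~p)))) = {1, 3, 4, 6, 8}, add states in Sat(p) with every successor in Z. Already a fixed point.
Sat(A[p U EX (EX (b -> (~a & ~p)))]) = {1, 3, 4, 6, 8}

{1, 3, 4, 6, 8}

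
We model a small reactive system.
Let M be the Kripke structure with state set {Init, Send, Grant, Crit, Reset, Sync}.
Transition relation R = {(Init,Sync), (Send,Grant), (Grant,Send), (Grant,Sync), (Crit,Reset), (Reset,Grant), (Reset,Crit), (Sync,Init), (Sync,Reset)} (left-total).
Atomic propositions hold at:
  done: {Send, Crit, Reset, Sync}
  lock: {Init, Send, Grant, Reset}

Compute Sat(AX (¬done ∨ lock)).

{Send, Crit, Sync}

Sat(¬done) = {Init, Grant}
Sat(¬done ∨ lock) = {Init, Send, Grant, Reset}
Sat(AX (¬done ∨ lock)) = {s : every successor in {Init, Send, Grant, Reset}} = {Send, Crit, Sync}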